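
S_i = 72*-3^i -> [72, -216, 648, -1944, 5832]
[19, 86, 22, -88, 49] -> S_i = Random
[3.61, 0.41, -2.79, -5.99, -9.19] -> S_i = 3.61 + -3.20*i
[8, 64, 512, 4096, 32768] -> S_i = 8*8^i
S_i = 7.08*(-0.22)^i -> [7.08, -1.56, 0.34, -0.08, 0.02]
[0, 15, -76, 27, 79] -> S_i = Random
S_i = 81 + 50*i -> [81, 131, 181, 231, 281]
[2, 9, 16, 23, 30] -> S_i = 2 + 7*i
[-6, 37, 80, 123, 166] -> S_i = -6 + 43*i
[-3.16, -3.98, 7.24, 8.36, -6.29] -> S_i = Random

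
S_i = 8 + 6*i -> [8, 14, 20, 26, 32]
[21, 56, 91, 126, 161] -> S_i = 21 + 35*i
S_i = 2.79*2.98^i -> [2.79, 8.31, 24.78, 73.83, 220.02]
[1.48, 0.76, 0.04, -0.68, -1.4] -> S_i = 1.48 + -0.72*i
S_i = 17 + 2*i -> [17, 19, 21, 23, 25]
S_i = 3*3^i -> [3, 9, 27, 81, 243]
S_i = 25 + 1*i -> [25, 26, 27, 28, 29]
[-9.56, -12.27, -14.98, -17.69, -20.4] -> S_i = -9.56 + -2.71*i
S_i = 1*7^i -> [1, 7, 49, 343, 2401]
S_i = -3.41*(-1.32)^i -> [-3.41, 4.5, -5.94, 7.84, -10.35]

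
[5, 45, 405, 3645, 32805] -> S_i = 5*9^i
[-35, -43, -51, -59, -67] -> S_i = -35 + -8*i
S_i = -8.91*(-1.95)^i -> [-8.91, 17.37, -33.88, 66.07, -128.83]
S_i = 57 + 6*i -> [57, 63, 69, 75, 81]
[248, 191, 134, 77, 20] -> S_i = 248 + -57*i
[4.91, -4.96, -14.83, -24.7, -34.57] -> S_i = 4.91 + -9.87*i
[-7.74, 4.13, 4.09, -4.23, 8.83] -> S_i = Random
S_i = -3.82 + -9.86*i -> [-3.82, -13.68, -23.54, -33.4, -43.26]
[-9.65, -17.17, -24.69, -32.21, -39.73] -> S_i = -9.65 + -7.52*i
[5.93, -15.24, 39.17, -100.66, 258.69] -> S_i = 5.93*(-2.57)^i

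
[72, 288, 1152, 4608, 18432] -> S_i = 72*4^i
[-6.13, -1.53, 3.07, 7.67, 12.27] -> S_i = -6.13 + 4.60*i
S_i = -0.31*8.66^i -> [-0.31, -2.68, -23.25, -201.33, -1743.55]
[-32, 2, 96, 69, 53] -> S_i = Random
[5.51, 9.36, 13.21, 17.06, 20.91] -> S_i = 5.51 + 3.85*i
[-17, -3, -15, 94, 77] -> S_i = Random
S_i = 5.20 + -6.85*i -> [5.2, -1.65, -8.5, -15.35, -22.2]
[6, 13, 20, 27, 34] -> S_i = 6 + 7*i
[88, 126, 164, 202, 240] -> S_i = 88 + 38*i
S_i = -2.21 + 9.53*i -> [-2.21, 7.32, 16.85, 26.38, 35.91]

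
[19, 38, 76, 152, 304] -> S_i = 19*2^i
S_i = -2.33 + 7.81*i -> [-2.33, 5.48, 13.29, 21.1, 28.91]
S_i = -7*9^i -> [-7, -63, -567, -5103, -45927]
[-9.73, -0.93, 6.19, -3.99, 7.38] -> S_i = Random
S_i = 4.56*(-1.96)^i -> [4.56, -8.94, 17.52, -34.33, 67.3]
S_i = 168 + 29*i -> [168, 197, 226, 255, 284]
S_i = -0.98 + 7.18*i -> [-0.98, 6.2, 13.38, 20.56, 27.74]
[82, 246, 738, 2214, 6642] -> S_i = 82*3^i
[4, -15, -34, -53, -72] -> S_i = 4 + -19*i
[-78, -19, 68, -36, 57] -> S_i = Random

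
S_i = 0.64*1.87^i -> [0.64, 1.2, 2.24, 4.19, 7.83]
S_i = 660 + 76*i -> [660, 736, 812, 888, 964]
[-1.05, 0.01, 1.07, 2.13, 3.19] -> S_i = -1.05 + 1.06*i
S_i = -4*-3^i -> [-4, 12, -36, 108, -324]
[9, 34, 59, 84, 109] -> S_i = 9 + 25*i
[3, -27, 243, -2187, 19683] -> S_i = 3*-9^i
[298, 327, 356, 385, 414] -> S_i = 298 + 29*i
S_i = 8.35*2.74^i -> [8.35, 22.88, 62.69, 171.77, 470.64]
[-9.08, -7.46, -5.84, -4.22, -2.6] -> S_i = -9.08 + 1.62*i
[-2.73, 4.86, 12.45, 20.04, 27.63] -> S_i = -2.73 + 7.59*i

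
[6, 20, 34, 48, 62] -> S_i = 6 + 14*i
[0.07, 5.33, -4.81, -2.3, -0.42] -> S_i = Random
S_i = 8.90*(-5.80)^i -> [8.9, -51.62, 299.4, -1736.5, 10071.68]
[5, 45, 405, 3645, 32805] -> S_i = 5*9^i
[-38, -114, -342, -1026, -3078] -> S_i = -38*3^i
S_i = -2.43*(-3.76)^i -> [-2.43, 9.14, -34.35, 129.17, -485.69]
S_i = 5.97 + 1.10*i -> [5.97, 7.07, 8.17, 9.27, 10.37]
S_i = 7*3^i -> [7, 21, 63, 189, 567]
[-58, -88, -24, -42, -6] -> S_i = Random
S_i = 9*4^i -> [9, 36, 144, 576, 2304]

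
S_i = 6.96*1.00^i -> [6.96, 6.96, 6.96, 6.96, 6.96]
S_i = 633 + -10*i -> [633, 623, 613, 603, 593]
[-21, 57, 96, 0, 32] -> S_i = Random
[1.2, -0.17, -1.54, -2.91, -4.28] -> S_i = 1.20 + -1.37*i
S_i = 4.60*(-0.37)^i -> [4.6, -1.7, 0.63, -0.23, 0.09]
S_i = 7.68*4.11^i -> [7.68, 31.56, 129.73, 533.2, 2191.43]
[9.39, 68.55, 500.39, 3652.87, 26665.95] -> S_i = 9.39*7.30^i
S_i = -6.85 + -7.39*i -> [-6.85, -14.24, -21.63, -29.02, -36.41]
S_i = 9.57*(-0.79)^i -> [9.57, -7.56, 5.97, -4.72, 3.73]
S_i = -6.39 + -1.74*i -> [-6.39, -8.13, -9.87, -11.61, -13.35]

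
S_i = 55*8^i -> [55, 440, 3520, 28160, 225280]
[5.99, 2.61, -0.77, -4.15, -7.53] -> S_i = 5.99 + -3.38*i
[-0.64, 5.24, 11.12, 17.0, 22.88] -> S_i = -0.64 + 5.88*i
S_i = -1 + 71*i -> [-1, 70, 141, 212, 283]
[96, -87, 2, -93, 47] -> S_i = Random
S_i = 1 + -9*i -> [1, -8, -17, -26, -35]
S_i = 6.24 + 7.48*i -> [6.24, 13.72, 21.2, 28.68, 36.16]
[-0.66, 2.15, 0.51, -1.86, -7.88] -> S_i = Random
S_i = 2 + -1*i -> [2, 1, 0, -1, -2]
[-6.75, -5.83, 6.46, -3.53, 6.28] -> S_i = Random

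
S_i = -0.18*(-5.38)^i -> [-0.18, 0.97, -5.21, 28.03, -150.8]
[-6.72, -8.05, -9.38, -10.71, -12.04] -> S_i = -6.72 + -1.33*i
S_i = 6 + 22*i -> [6, 28, 50, 72, 94]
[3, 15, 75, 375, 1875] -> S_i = 3*5^i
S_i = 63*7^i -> [63, 441, 3087, 21609, 151263]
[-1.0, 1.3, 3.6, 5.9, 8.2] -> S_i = -1.00 + 2.30*i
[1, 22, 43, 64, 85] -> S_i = 1 + 21*i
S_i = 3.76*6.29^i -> [3.76, 23.65, 148.76, 935.71, 5885.6]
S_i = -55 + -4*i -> [-55, -59, -63, -67, -71]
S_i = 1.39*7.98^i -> [1.39, 11.09, 88.52, 706.36, 5636.72]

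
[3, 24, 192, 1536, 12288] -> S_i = 3*8^i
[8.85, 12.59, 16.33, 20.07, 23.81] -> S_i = 8.85 + 3.74*i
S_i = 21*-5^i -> [21, -105, 525, -2625, 13125]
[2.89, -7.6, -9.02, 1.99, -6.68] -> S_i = Random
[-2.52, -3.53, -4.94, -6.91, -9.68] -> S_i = -2.52*1.40^i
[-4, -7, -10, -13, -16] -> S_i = -4 + -3*i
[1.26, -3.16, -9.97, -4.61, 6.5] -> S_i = Random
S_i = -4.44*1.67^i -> [-4.44, -7.41, -12.38, -20.68, -34.53]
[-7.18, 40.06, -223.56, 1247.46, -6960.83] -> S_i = -7.18*(-5.58)^i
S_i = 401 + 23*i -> [401, 424, 447, 470, 493]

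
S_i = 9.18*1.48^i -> [9.18, 13.59, 20.11, 29.76, 44.04]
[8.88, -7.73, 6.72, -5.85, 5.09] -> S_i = 8.88*(-0.87)^i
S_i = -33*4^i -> [-33, -132, -528, -2112, -8448]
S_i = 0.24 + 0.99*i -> [0.24, 1.23, 2.22, 3.21, 4.2]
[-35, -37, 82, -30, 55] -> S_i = Random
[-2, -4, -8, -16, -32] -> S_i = -2*2^i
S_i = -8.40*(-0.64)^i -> [-8.4, 5.38, -3.44, 2.2, -1.41]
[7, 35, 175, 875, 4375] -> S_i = 7*5^i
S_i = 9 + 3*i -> [9, 12, 15, 18, 21]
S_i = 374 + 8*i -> [374, 382, 390, 398, 406]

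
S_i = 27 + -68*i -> [27, -41, -109, -177, -245]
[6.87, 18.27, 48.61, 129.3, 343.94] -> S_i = 6.87*2.66^i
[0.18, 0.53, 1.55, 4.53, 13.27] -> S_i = 0.18*2.93^i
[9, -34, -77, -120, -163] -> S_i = 9 + -43*i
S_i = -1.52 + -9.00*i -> [-1.52, -10.52, -19.52, -28.52, -37.52]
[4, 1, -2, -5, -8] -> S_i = 4 + -3*i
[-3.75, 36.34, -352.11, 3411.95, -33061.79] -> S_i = -3.75*(-9.69)^i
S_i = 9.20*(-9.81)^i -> [9.2, -90.25, 885.37, -8685.5, 85204.76]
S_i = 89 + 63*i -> [89, 152, 215, 278, 341]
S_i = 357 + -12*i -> [357, 345, 333, 321, 309]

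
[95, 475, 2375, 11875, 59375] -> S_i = 95*5^i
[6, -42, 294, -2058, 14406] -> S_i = 6*-7^i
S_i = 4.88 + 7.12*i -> [4.88, 12.0, 19.12, 26.24, 33.36]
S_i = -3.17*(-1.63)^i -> [-3.17, 5.17, -8.42, 13.73, -22.38]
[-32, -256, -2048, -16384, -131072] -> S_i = -32*8^i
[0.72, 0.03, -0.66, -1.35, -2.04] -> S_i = 0.72 + -0.69*i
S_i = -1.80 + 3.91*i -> [-1.8, 2.11, 6.02, 9.93, 13.84]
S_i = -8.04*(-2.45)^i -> [-8.04, 19.7, -48.26, 118.24, -289.68]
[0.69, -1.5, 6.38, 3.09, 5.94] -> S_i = Random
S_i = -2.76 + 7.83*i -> [-2.76, 5.07, 12.9, 20.73, 28.56]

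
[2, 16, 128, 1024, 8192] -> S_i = 2*8^i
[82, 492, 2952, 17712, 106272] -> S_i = 82*6^i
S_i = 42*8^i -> [42, 336, 2688, 21504, 172032]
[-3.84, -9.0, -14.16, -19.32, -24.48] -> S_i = -3.84 + -5.16*i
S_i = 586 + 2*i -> [586, 588, 590, 592, 594]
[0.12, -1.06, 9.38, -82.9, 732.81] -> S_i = 0.12*(-8.84)^i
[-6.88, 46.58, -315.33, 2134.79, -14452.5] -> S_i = -6.88*(-6.77)^i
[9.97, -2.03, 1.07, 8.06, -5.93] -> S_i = Random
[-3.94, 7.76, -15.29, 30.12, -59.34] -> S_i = -3.94*(-1.97)^i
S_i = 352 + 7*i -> [352, 359, 366, 373, 380]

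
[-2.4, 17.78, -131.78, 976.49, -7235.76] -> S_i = -2.40*(-7.41)^i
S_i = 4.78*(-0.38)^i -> [4.78, -1.82, 0.69, -0.26, 0.1]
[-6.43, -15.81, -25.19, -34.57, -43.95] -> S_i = -6.43 + -9.38*i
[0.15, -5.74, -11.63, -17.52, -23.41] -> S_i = 0.15 + -5.89*i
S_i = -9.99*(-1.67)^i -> [-9.99, 16.68, -27.86, 46.53, -77.7]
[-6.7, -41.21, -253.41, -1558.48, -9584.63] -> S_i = -6.70*6.15^i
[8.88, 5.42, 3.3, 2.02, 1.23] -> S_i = 8.88*0.61^i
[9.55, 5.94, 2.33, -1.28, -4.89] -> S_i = 9.55 + -3.61*i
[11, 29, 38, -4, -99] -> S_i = Random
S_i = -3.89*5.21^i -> [-3.89, -20.27, -105.59, -550.13, -2866.16]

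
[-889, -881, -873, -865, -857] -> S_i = -889 + 8*i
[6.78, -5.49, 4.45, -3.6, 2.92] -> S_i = 6.78*(-0.81)^i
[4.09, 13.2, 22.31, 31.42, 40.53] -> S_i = 4.09 + 9.11*i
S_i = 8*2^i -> [8, 16, 32, 64, 128]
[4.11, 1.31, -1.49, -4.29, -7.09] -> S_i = 4.11 + -2.80*i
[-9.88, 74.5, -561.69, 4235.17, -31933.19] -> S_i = -9.88*(-7.54)^i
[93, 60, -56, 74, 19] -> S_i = Random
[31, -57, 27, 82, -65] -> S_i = Random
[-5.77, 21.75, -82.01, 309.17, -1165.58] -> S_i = -5.77*(-3.77)^i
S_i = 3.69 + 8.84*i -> [3.69, 12.53, 21.37, 30.21, 39.05]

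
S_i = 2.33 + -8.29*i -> [2.33, -5.96, -14.25, -22.54, -30.83]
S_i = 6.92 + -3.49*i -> [6.92, 3.43, -0.06, -3.55, -7.04]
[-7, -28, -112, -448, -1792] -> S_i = -7*4^i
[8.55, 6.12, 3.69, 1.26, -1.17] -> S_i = 8.55 + -2.43*i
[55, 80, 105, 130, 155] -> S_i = 55 + 25*i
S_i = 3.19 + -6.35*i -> [3.19, -3.16, -9.51, -15.86, -22.21]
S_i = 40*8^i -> [40, 320, 2560, 20480, 163840]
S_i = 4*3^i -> [4, 12, 36, 108, 324]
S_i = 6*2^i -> [6, 12, 24, 48, 96]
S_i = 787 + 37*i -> [787, 824, 861, 898, 935]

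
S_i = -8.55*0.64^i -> [-8.55, -5.47, -3.5, -2.24, -1.43]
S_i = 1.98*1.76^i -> [1.98, 3.48, 6.13, 10.79, 19.0]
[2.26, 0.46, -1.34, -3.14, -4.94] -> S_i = 2.26 + -1.80*i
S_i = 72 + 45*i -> [72, 117, 162, 207, 252]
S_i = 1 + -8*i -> [1, -7, -15, -23, -31]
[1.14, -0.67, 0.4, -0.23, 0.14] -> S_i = 1.14*(-0.59)^i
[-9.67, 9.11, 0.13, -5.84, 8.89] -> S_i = Random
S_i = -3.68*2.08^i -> [-3.68, -7.65, -15.92, -33.12, -68.88]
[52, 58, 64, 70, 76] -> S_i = 52 + 6*i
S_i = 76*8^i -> [76, 608, 4864, 38912, 311296]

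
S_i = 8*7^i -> [8, 56, 392, 2744, 19208]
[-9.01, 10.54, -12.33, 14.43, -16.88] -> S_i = -9.01*(-1.17)^i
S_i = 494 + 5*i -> [494, 499, 504, 509, 514]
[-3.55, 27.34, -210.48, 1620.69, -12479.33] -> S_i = -3.55*(-7.70)^i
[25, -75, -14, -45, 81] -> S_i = Random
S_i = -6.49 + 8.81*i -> [-6.49, 2.32, 11.13, 19.94, 28.75]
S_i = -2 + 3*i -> [-2, 1, 4, 7, 10]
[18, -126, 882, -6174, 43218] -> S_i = 18*-7^i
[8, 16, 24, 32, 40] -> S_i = 8 + 8*i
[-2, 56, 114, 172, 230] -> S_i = -2 + 58*i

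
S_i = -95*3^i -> [-95, -285, -855, -2565, -7695]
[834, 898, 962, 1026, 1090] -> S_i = 834 + 64*i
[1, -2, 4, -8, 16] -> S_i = 1*-2^i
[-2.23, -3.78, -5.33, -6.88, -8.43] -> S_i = -2.23 + -1.55*i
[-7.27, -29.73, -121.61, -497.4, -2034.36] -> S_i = -7.27*4.09^i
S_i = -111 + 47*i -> [-111, -64, -17, 30, 77]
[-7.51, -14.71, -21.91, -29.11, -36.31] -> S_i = -7.51 + -7.20*i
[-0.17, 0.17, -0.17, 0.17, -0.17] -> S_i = -0.17*(-1.00)^i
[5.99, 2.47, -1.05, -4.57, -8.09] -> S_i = 5.99 + -3.52*i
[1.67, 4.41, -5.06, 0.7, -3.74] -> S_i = Random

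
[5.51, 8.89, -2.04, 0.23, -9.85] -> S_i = Random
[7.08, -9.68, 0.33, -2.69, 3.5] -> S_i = Random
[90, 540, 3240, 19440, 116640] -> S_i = 90*6^i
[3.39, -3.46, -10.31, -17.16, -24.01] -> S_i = 3.39 + -6.85*i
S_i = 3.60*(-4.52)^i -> [3.6, -16.27, 73.55, -332.44, 1502.64]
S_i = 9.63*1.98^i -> [9.63, 19.07, 37.75, 74.75, 148.01]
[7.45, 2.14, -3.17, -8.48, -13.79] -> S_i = 7.45 + -5.31*i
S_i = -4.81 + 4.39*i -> [-4.81, -0.42, 3.97, 8.36, 12.75]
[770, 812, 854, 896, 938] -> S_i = 770 + 42*i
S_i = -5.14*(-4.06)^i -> [-5.14, 20.87, -84.73, 343.99, -1396.58]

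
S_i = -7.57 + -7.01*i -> [-7.57, -14.58, -21.59, -28.6, -35.61]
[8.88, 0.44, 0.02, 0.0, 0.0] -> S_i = 8.88*0.05^i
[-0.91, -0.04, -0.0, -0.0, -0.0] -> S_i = -0.91*0.04^i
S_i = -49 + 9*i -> [-49, -40, -31, -22, -13]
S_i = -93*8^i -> [-93, -744, -5952, -47616, -380928]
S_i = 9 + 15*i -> [9, 24, 39, 54, 69]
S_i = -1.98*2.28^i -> [-1.98, -4.51, -10.29, -23.47, -53.51]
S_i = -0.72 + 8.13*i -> [-0.72, 7.41, 15.54, 23.67, 31.8]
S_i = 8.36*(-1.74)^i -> [8.36, -14.55, 25.31, -44.04, 76.63]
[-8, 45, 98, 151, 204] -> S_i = -8 + 53*i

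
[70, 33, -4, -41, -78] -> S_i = 70 + -37*i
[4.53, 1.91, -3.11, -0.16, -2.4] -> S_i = Random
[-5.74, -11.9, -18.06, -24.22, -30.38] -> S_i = -5.74 + -6.16*i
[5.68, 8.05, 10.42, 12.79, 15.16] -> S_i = 5.68 + 2.37*i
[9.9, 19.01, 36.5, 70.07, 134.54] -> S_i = 9.90*1.92^i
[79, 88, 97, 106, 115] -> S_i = 79 + 9*i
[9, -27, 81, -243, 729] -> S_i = 9*-3^i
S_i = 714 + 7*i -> [714, 721, 728, 735, 742]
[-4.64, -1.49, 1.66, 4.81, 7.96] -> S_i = -4.64 + 3.15*i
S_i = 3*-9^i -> [3, -27, 243, -2187, 19683]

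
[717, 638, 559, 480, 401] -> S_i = 717 + -79*i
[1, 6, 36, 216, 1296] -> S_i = 1*6^i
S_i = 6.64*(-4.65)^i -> [6.64, -30.88, 143.57, -667.62, 3104.42]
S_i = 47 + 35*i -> [47, 82, 117, 152, 187]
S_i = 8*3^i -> [8, 24, 72, 216, 648]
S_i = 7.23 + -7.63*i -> [7.23, -0.4, -8.03, -15.66, -23.29]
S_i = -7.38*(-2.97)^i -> [-7.38, 21.92, -65.1, 193.34, -574.23]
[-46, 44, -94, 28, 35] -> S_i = Random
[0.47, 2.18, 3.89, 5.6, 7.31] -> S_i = 0.47 + 1.71*i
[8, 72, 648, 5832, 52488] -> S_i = 8*9^i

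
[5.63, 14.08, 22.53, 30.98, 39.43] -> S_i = 5.63 + 8.45*i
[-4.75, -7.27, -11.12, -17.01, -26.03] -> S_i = -4.75*1.53^i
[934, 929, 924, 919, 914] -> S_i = 934 + -5*i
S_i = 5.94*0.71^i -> [5.94, 4.22, 2.99, 2.13, 1.51]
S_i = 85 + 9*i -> [85, 94, 103, 112, 121]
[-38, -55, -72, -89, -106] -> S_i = -38 + -17*i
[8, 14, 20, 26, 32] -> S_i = 8 + 6*i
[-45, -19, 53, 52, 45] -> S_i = Random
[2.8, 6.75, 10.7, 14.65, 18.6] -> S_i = 2.80 + 3.95*i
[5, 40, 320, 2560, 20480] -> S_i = 5*8^i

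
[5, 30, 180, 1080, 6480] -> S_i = 5*6^i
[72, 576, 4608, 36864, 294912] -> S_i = 72*8^i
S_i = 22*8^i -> [22, 176, 1408, 11264, 90112]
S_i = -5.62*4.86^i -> [-5.62, -27.31, -132.74, -645.13, -3135.32]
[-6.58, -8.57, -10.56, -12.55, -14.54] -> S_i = -6.58 + -1.99*i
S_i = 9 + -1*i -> [9, 8, 7, 6, 5]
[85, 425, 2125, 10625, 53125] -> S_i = 85*5^i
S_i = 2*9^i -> [2, 18, 162, 1458, 13122]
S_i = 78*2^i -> [78, 156, 312, 624, 1248]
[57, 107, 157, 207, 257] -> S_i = 57 + 50*i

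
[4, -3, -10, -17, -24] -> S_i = 4 + -7*i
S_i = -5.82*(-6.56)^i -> [-5.82, 38.18, -250.46, 1642.99, -10778.0]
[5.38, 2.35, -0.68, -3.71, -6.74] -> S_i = 5.38 + -3.03*i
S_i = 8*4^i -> [8, 32, 128, 512, 2048]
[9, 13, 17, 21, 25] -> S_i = 9 + 4*i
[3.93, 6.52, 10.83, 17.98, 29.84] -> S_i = 3.93*1.66^i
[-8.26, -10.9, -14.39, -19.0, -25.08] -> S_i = -8.26*1.32^i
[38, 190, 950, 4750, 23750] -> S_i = 38*5^i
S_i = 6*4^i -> [6, 24, 96, 384, 1536]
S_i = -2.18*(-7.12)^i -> [-2.18, 15.52, -110.51, 786.86, -5602.43]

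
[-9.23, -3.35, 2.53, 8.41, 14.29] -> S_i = -9.23 + 5.88*i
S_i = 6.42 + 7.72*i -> [6.42, 14.14, 21.86, 29.58, 37.3]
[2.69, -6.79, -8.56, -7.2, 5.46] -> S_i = Random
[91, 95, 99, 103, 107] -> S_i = 91 + 4*i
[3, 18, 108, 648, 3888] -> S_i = 3*6^i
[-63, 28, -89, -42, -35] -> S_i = Random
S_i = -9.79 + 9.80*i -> [-9.79, 0.01, 9.81, 19.61, 29.41]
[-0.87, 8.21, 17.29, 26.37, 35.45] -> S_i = -0.87 + 9.08*i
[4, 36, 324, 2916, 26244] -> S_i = 4*9^i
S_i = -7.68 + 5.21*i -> [-7.68, -2.47, 2.74, 7.95, 13.16]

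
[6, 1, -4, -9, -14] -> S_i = 6 + -5*i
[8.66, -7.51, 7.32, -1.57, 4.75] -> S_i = Random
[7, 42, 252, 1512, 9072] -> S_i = 7*6^i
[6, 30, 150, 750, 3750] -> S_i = 6*5^i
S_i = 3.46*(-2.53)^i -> [3.46, -8.75, 22.15, -56.03, 141.76]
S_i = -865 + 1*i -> [-865, -864, -863, -862, -861]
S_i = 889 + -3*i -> [889, 886, 883, 880, 877]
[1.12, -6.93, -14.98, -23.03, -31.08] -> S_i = 1.12 + -8.05*i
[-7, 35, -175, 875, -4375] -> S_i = -7*-5^i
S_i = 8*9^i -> [8, 72, 648, 5832, 52488]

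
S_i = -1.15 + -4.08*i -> [-1.15, -5.23, -9.31, -13.39, -17.47]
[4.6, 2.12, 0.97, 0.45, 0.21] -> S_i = 4.60*0.46^i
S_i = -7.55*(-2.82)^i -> [-7.55, 21.29, -60.04, 169.31, -477.47]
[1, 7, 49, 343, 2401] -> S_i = 1*7^i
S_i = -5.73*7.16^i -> [-5.73, -41.03, -293.75, -2103.26, -15059.37]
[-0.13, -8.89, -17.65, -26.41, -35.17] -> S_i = -0.13 + -8.76*i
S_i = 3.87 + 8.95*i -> [3.87, 12.82, 21.77, 30.72, 39.67]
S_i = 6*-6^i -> [6, -36, 216, -1296, 7776]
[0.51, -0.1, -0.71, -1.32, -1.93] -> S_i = 0.51 + -0.61*i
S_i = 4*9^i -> [4, 36, 324, 2916, 26244]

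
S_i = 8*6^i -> [8, 48, 288, 1728, 10368]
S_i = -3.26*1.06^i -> [-3.26, -3.46, -3.66, -3.88, -4.12]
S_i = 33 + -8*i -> [33, 25, 17, 9, 1]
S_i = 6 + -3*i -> [6, 3, 0, -3, -6]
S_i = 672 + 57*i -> [672, 729, 786, 843, 900]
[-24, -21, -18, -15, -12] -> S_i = -24 + 3*i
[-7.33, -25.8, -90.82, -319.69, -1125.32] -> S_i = -7.33*3.52^i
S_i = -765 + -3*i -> [-765, -768, -771, -774, -777]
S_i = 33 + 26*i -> [33, 59, 85, 111, 137]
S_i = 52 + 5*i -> [52, 57, 62, 67, 72]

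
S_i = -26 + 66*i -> [-26, 40, 106, 172, 238]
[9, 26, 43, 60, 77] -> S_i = 9 + 17*i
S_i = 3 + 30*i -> [3, 33, 63, 93, 123]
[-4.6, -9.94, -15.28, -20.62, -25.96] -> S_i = -4.60 + -5.34*i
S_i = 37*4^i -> [37, 148, 592, 2368, 9472]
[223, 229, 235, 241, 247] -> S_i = 223 + 6*i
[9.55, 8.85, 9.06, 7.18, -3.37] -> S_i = Random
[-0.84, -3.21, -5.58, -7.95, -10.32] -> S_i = -0.84 + -2.37*i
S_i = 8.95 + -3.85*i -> [8.95, 5.1, 1.25, -2.6, -6.45]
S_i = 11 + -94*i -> [11, -83, -177, -271, -365]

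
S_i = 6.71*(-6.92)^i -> [6.71, -46.43, 321.32, -2223.52, 15386.75]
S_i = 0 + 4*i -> [0, 4, 8, 12, 16]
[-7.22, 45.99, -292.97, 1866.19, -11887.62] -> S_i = -7.22*(-6.37)^i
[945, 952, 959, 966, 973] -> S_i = 945 + 7*i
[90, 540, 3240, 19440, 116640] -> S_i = 90*6^i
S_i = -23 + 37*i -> [-23, 14, 51, 88, 125]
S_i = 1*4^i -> [1, 4, 16, 64, 256]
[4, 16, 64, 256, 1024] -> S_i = 4*4^i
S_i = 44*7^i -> [44, 308, 2156, 15092, 105644]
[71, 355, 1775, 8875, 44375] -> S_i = 71*5^i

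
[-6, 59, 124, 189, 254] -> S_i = -6 + 65*i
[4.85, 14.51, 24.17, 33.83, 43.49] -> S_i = 4.85 + 9.66*i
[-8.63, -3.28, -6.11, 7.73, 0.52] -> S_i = Random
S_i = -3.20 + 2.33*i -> [-3.2, -0.87, 1.46, 3.79, 6.12]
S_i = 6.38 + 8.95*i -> [6.38, 15.33, 24.28, 33.23, 42.18]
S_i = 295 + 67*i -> [295, 362, 429, 496, 563]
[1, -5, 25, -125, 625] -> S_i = 1*-5^i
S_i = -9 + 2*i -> [-9, -7, -5, -3, -1]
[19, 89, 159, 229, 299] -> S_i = 19 + 70*i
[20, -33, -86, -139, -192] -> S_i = 20 + -53*i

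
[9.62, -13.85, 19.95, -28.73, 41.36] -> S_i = 9.62*(-1.44)^i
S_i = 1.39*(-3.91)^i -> [1.39, -5.43, 21.25, -83.09, 324.88]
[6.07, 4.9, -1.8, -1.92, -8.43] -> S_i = Random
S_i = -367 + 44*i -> [-367, -323, -279, -235, -191]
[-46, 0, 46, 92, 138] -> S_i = -46 + 46*i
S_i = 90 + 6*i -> [90, 96, 102, 108, 114]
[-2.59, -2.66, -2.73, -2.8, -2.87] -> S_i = -2.59 + -0.07*i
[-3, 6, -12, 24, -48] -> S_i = -3*-2^i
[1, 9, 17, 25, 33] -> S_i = 1 + 8*i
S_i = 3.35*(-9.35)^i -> [3.35, -31.32, 292.87, -2738.29, 25603.02]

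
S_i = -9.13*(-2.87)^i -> [-9.13, 26.2, -75.2, 215.83, -619.44]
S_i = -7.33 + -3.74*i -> [-7.33, -11.07, -14.81, -18.55, -22.29]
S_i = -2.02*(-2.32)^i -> [-2.02, 4.69, -10.87, 25.22, -58.52]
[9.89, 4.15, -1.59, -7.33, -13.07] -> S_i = 9.89 + -5.74*i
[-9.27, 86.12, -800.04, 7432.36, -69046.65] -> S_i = -9.27*(-9.29)^i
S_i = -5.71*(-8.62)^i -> [-5.71, 49.22, -424.28, 3657.28, -31525.73]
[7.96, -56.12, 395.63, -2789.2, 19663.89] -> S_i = 7.96*(-7.05)^i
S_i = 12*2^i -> [12, 24, 48, 96, 192]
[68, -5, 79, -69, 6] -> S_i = Random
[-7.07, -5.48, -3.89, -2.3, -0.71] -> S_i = -7.07 + 1.59*i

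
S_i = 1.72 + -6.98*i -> [1.72, -5.26, -12.24, -19.22, -26.2]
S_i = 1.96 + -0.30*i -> [1.96, 1.66, 1.36, 1.06, 0.76]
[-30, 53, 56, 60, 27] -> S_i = Random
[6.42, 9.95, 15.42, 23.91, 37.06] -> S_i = 6.42*1.55^i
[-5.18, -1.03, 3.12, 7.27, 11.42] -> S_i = -5.18 + 4.15*i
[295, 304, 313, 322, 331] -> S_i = 295 + 9*i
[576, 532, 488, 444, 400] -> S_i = 576 + -44*i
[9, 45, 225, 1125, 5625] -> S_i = 9*5^i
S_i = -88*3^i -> [-88, -264, -792, -2376, -7128]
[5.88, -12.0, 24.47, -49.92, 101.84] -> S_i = 5.88*(-2.04)^i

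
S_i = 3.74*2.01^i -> [3.74, 7.52, 15.11, 30.37, 61.05]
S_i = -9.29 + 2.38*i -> [-9.29, -6.91, -4.53, -2.15, 0.23]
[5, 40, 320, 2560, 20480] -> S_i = 5*8^i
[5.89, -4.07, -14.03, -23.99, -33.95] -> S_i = 5.89 + -9.96*i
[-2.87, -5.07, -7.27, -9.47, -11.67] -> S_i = -2.87 + -2.20*i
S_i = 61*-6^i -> [61, -366, 2196, -13176, 79056]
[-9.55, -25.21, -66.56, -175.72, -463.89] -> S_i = -9.55*2.64^i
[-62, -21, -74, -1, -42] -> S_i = Random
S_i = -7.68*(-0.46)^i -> [-7.68, 3.53, -1.63, 0.75, -0.34]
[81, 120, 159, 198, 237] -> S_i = 81 + 39*i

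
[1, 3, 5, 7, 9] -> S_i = 1 + 2*i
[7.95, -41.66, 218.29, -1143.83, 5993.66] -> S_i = 7.95*(-5.24)^i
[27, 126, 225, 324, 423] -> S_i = 27 + 99*i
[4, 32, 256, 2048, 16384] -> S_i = 4*8^i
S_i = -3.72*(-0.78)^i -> [-3.72, 2.9, -2.26, 1.77, -1.38]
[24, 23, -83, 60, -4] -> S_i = Random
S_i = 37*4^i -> [37, 148, 592, 2368, 9472]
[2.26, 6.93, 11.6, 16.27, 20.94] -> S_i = 2.26 + 4.67*i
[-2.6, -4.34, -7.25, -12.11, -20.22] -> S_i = -2.60*1.67^i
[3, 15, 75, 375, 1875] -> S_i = 3*5^i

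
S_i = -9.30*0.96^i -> [-9.3, -8.93, -8.57, -8.23, -7.9]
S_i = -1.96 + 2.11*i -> [-1.96, 0.15, 2.26, 4.37, 6.48]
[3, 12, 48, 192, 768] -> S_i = 3*4^i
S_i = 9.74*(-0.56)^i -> [9.74, -5.45, 3.05, -1.71, 0.96]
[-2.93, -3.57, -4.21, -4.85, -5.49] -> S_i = -2.93 + -0.64*i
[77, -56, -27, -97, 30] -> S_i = Random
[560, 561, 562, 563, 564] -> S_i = 560 + 1*i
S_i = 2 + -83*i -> [2, -81, -164, -247, -330]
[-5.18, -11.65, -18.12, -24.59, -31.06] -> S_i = -5.18 + -6.47*i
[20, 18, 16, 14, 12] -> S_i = 20 + -2*i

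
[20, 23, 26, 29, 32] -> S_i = 20 + 3*i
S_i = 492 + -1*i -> [492, 491, 490, 489, 488]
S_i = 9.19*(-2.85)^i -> [9.19, -26.19, 74.65, -212.74, 606.31]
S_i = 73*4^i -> [73, 292, 1168, 4672, 18688]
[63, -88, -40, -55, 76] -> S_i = Random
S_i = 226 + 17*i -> [226, 243, 260, 277, 294]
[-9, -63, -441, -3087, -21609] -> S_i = -9*7^i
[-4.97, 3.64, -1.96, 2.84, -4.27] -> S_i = Random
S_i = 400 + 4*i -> [400, 404, 408, 412, 416]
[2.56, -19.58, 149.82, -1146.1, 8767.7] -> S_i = 2.56*(-7.65)^i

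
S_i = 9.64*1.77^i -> [9.64, 17.06, 30.2, 53.46, 94.62]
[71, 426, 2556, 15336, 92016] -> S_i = 71*6^i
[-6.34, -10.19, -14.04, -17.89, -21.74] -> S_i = -6.34 + -3.85*i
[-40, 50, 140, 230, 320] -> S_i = -40 + 90*i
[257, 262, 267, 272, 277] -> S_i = 257 + 5*i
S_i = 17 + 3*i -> [17, 20, 23, 26, 29]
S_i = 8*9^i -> [8, 72, 648, 5832, 52488]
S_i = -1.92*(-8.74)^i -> [-1.92, 16.78, -146.66, 1281.85, -11203.33]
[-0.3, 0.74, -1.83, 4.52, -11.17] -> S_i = -0.30*(-2.47)^i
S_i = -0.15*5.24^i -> [-0.15, -0.79, -4.12, -21.58, -113.09]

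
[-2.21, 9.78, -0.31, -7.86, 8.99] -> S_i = Random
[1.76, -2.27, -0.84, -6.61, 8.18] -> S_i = Random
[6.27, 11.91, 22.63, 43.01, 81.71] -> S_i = 6.27*1.90^i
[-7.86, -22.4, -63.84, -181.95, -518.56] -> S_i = -7.86*2.85^i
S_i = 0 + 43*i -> [0, 43, 86, 129, 172]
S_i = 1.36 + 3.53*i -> [1.36, 4.89, 8.42, 11.95, 15.48]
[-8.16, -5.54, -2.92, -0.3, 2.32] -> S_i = -8.16 + 2.62*i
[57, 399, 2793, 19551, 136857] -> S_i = 57*7^i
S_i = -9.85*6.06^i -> [-9.85, -59.69, -361.73, -2192.07, -13283.93]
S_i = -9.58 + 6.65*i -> [-9.58, -2.93, 3.72, 10.37, 17.02]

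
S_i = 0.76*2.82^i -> [0.76, 2.14, 6.04, 17.04, 48.06]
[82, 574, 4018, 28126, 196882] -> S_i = 82*7^i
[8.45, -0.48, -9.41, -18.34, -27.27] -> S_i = 8.45 + -8.93*i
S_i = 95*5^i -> [95, 475, 2375, 11875, 59375]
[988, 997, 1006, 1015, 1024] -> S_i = 988 + 9*i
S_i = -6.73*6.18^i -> [-6.73, -41.59, -257.03, -1588.48, -9816.78]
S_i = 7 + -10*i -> [7, -3, -13, -23, -33]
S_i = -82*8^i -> [-82, -656, -5248, -41984, -335872]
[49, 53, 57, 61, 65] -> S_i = 49 + 4*i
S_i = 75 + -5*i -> [75, 70, 65, 60, 55]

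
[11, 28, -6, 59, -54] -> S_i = Random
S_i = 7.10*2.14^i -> [7.1, 15.19, 32.52, 69.58, 148.91]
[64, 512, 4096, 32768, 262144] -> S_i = 64*8^i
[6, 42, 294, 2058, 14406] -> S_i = 6*7^i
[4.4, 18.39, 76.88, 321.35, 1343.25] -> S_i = 4.40*4.18^i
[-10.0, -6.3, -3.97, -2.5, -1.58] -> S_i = -10.00*0.63^i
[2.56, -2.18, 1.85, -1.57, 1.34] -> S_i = 2.56*(-0.85)^i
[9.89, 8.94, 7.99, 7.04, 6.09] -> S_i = 9.89 + -0.95*i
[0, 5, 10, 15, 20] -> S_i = 0 + 5*i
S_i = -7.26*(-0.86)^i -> [-7.26, 6.24, -5.37, 4.62, -3.97]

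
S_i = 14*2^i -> [14, 28, 56, 112, 224]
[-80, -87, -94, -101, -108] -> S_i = -80 + -7*i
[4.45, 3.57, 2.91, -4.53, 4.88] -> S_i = Random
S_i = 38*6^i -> [38, 228, 1368, 8208, 49248]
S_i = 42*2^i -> [42, 84, 168, 336, 672]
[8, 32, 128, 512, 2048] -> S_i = 8*4^i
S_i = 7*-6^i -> [7, -42, 252, -1512, 9072]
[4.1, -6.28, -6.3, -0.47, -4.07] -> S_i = Random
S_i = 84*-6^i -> [84, -504, 3024, -18144, 108864]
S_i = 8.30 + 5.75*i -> [8.3, 14.05, 19.8, 25.55, 31.3]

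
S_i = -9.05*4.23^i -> [-9.05, -38.28, -161.93, -684.97, -2897.41]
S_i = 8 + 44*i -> [8, 52, 96, 140, 184]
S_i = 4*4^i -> [4, 16, 64, 256, 1024]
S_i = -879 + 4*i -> [-879, -875, -871, -867, -863]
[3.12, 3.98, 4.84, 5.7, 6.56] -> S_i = 3.12 + 0.86*i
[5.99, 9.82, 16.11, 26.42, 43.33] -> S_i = 5.99*1.64^i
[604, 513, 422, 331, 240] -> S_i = 604 + -91*i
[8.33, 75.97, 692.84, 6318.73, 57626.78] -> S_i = 8.33*9.12^i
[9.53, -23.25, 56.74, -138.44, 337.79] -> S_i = 9.53*(-2.44)^i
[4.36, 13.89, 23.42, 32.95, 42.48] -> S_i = 4.36 + 9.53*i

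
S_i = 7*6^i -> [7, 42, 252, 1512, 9072]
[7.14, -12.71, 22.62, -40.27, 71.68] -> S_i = 7.14*(-1.78)^i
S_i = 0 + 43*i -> [0, 43, 86, 129, 172]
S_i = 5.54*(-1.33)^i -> [5.54, -7.37, 9.8, -13.03, 17.33]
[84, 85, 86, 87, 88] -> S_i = 84 + 1*i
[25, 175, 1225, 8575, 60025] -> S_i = 25*7^i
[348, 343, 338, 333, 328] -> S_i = 348 + -5*i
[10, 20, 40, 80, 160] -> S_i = 10*2^i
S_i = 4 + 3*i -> [4, 7, 10, 13, 16]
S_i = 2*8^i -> [2, 16, 128, 1024, 8192]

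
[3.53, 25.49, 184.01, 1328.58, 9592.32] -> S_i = 3.53*7.22^i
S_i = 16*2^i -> [16, 32, 64, 128, 256]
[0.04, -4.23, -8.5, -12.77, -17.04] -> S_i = 0.04 + -4.27*i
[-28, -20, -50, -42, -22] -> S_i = Random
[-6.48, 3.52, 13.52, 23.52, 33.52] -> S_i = -6.48 + 10.00*i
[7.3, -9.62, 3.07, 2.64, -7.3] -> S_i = Random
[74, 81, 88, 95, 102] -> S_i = 74 + 7*i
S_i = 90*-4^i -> [90, -360, 1440, -5760, 23040]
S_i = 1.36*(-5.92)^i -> [1.36, -8.05, 47.66, -282.17, 1670.42]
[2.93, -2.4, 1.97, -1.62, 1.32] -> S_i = 2.93*(-0.82)^i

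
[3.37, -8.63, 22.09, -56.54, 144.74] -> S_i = 3.37*(-2.56)^i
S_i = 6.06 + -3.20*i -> [6.06, 2.86, -0.34, -3.54, -6.74]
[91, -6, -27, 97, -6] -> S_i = Random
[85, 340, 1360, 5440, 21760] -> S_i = 85*4^i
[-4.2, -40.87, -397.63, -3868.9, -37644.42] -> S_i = -4.20*9.73^i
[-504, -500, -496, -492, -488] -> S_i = -504 + 4*i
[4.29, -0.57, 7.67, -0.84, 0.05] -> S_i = Random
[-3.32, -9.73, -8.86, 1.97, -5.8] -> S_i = Random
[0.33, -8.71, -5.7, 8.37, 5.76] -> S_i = Random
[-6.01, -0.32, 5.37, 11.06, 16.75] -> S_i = -6.01 + 5.69*i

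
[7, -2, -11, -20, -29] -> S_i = 7 + -9*i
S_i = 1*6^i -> [1, 6, 36, 216, 1296]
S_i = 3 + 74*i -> [3, 77, 151, 225, 299]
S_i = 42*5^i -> [42, 210, 1050, 5250, 26250]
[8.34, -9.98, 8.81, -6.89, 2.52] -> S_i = Random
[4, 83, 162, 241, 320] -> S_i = 4 + 79*i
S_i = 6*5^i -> [6, 30, 150, 750, 3750]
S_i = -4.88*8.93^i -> [-4.88, -43.58, -389.16, -3475.16, -31033.14]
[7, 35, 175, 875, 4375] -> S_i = 7*5^i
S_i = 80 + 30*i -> [80, 110, 140, 170, 200]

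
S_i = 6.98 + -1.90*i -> [6.98, 5.08, 3.18, 1.28, -0.62]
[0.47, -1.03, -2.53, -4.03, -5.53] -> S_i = 0.47 + -1.50*i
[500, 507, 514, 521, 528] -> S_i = 500 + 7*i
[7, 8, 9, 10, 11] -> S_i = 7 + 1*i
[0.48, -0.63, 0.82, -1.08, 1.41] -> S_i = 0.48*(-1.31)^i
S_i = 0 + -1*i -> [0, -1, -2, -3, -4]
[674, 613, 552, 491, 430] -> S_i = 674 + -61*i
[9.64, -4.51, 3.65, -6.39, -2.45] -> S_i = Random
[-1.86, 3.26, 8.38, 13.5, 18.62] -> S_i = -1.86 + 5.12*i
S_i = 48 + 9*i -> [48, 57, 66, 75, 84]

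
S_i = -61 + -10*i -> [-61, -71, -81, -91, -101]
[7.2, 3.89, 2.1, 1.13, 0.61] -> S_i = 7.20*0.54^i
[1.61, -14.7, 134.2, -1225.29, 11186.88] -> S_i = 1.61*(-9.13)^i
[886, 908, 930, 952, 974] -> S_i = 886 + 22*i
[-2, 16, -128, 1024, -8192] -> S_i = -2*-8^i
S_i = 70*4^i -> [70, 280, 1120, 4480, 17920]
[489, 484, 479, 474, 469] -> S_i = 489 + -5*i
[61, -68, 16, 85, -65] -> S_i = Random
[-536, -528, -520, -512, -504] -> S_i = -536 + 8*i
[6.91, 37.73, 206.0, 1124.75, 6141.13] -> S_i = 6.91*5.46^i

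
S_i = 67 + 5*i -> [67, 72, 77, 82, 87]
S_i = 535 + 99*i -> [535, 634, 733, 832, 931]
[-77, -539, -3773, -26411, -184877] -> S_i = -77*7^i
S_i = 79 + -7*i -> [79, 72, 65, 58, 51]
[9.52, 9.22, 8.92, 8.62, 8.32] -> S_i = 9.52 + -0.30*i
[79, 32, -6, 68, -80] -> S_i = Random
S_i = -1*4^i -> [-1, -4, -16, -64, -256]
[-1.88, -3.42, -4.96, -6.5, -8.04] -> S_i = -1.88 + -1.54*i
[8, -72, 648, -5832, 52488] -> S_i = 8*-9^i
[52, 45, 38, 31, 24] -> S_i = 52 + -7*i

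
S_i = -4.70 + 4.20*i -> [-4.7, -0.5, 3.7, 7.9, 12.1]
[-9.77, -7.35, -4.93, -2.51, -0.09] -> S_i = -9.77 + 2.42*i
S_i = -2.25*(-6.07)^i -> [-2.25, 13.66, -82.9, 503.21, -3054.48]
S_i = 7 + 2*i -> [7, 9, 11, 13, 15]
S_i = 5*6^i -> [5, 30, 180, 1080, 6480]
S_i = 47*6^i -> [47, 282, 1692, 10152, 60912]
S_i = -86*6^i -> [-86, -516, -3096, -18576, -111456]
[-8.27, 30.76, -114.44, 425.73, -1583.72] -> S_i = -8.27*(-3.72)^i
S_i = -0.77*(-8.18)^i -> [-0.77, 6.3, -51.52, 421.45, -3447.5]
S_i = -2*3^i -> [-2, -6, -18, -54, -162]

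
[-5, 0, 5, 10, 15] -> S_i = -5 + 5*i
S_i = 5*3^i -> [5, 15, 45, 135, 405]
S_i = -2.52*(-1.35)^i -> [-2.52, 3.4, -4.59, 6.2, -8.37]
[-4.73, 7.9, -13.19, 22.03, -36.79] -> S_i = -4.73*(-1.67)^i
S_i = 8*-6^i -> [8, -48, 288, -1728, 10368]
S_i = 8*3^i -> [8, 24, 72, 216, 648]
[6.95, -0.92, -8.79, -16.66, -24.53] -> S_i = 6.95 + -7.87*i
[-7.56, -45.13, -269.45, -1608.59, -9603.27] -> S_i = -7.56*5.97^i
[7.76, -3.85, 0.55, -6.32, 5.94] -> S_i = Random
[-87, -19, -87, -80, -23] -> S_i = Random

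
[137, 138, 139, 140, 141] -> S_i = 137 + 1*i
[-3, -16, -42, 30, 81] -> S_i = Random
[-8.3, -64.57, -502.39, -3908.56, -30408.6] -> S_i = -8.30*7.78^i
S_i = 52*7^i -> [52, 364, 2548, 17836, 124852]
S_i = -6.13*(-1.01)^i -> [-6.13, 6.19, -6.25, 6.32, -6.38]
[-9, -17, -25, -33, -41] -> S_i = -9 + -8*i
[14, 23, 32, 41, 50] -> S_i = 14 + 9*i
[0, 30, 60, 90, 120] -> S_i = 0 + 30*i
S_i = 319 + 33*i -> [319, 352, 385, 418, 451]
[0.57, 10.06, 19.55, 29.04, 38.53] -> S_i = 0.57 + 9.49*i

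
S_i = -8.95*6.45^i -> [-8.95, -57.73, -372.34, -2401.61, -15490.37]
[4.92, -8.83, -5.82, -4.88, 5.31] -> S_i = Random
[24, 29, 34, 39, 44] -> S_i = 24 + 5*i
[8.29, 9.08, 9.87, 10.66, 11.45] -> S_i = 8.29 + 0.79*i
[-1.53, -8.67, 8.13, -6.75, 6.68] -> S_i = Random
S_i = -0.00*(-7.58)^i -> [-0.0, 0.0, -0.0, 0.0, -0.0]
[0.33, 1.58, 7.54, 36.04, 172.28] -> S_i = 0.33*4.78^i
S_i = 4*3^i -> [4, 12, 36, 108, 324]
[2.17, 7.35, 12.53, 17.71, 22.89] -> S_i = 2.17 + 5.18*i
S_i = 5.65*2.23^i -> [5.65, 12.6, 28.1, 62.66, 139.72]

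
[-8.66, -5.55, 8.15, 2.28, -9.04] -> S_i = Random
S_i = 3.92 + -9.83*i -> [3.92, -5.91, -15.74, -25.57, -35.4]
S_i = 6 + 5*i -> [6, 11, 16, 21, 26]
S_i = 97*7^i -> [97, 679, 4753, 33271, 232897]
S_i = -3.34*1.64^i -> [-3.34, -5.48, -8.98, -14.73, -24.16]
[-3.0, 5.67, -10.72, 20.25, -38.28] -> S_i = -3.00*(-1.89)^i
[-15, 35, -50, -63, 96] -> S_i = Random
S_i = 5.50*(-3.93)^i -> [5.5, -21.62, 84.95, -333.84, 1312.0]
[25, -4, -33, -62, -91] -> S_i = 25 + -29*i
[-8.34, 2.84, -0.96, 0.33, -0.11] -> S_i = -8.34*(-0.34)^i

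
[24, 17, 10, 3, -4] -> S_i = 24 + -7*i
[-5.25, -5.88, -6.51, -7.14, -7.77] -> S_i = -5.25 + -0.63*i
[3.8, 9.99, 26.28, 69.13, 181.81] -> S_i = 3.80*2.63^i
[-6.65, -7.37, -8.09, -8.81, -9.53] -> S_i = -6.65 + -0.72*i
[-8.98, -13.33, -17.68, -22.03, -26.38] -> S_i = -8.98 + -4.35*i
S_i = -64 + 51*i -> [-64, -13, 38, 89, 140]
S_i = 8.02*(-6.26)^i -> [8.02, -50.21, 314.28, -1967.42, 12316.06]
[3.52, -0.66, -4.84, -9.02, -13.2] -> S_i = 3.52 + -4.18*i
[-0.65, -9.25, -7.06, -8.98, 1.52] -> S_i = Random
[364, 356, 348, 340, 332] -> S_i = 364 + -8*i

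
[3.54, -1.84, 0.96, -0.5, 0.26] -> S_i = 3.54*(-0.52)^i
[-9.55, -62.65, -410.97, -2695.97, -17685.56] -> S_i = -9.55*6.56^i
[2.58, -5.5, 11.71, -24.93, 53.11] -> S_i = 2.58*(-2.13)^i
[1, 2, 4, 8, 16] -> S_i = 1*2^i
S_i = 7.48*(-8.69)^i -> [7.48, -65.0, 564.86, -4908.64, 42656.06]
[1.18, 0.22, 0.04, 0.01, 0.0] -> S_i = 1.18*0.19^i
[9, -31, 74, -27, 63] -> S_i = Random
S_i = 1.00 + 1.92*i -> [1.0, 2.92, 4.84, 6.76, 8.68]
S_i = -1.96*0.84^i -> [-1.96, -1.65, -1.38, -1.16, -0.98]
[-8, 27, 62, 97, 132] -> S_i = -8 + 35*i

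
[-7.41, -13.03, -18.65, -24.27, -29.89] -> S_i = -7.41 + -5.62*i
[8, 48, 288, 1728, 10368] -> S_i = 8*6^i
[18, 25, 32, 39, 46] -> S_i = 18 + 7*i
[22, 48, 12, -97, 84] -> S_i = Random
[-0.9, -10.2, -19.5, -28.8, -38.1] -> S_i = -0.90 + -9.30*i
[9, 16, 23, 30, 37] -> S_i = 9 + 7*i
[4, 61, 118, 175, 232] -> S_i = 4 + 57*i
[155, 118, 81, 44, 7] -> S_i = 155 + -37*i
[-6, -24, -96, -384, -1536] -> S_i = -6*4^i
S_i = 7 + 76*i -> [7, 83, 159, 235, 311]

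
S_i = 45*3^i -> [45, 135, 405, 1215, 3645]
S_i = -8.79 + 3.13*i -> [-8.79, -5.66, -2.53, 0.6, 3.73]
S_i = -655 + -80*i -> [-655, -735, -815, -895, -975]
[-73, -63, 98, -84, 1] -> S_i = Random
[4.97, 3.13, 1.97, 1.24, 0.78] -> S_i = 4.97*0.63^i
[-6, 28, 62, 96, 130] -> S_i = -6 + 34*i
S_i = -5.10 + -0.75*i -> [-5.1, -5.85, -6.6, -7.35, -8.1]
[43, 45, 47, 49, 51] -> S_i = 43 + 2*i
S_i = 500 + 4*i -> [500, 504, 508, 512, 516]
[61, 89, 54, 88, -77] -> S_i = Random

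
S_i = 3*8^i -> [3, 24, 192, 1536, 12288]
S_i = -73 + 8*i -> [-73, -65, -57, -49, -41]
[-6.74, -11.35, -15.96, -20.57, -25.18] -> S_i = -6.74 + -4.61*i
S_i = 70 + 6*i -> [70, 76, 82, 88, 94]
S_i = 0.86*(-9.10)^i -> [0.86, -7.83, 71.22, -648.07, 5897.45]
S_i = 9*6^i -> [9, 54, 324, 1944, 11664]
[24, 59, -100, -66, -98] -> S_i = Random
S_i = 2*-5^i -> [2, -10, 50, -250, 1250]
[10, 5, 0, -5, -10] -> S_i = 10 + -5*i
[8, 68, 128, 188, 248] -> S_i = 8 + 60*i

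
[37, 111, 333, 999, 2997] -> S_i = 37*3^i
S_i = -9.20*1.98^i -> [-9.2, -18.22, -36.07, -71.41, -141.4]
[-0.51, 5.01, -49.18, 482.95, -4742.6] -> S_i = -0.51*(-9.82)^i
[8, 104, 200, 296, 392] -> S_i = 8 + 96*i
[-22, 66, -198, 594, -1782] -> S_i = -22*-3^i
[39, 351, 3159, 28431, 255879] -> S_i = 39*9^i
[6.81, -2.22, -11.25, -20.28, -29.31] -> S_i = 6.81 + -9.03*i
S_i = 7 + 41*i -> [7, 48, 89, 130, 171]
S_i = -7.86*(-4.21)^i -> [-7.86, 33.09, -139.31, 586.5, -2469.17]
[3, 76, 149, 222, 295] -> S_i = 3 + 73*i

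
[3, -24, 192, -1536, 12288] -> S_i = 3*-8^i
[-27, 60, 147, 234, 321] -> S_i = -27 + 87*i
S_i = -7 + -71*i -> [-7, -78, -149, -220, -291]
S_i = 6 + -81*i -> [6, -75, -156, -237, -318]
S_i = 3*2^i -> [3, 6, 12, 24, 48]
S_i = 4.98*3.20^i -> [4.98, 15.94, 51.0, 163.18, 522.19]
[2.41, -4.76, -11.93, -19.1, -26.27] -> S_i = 2.41 + -7.17*i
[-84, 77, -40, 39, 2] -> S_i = Random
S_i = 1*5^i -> [1, 5, 25, 125, 625]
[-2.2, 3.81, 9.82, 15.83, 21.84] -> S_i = -2.20 + 6.01*i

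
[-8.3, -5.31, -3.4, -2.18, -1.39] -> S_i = -8.30*0.64^i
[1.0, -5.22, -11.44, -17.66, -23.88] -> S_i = 1.00 + -6.22*i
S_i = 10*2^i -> [10, 20, 40, 80, 160]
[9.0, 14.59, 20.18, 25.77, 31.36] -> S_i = 9.00 + 5.59*i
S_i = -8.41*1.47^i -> [-8.41, -12.36, -18.17, -26.71, -39.27]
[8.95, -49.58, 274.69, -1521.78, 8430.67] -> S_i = 8.95*(-5.54)^i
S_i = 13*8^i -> [13, 104, 832, 6656, 53248]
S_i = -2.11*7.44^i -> [-2.11, -15.7, -116.8, -868.96, -6465.08]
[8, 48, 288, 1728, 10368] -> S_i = 8*6^i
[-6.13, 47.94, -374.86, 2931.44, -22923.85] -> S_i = -6.13*(-7.82)^i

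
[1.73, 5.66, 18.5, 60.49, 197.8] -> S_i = 1.73*3.27^i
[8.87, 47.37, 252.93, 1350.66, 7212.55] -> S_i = 8.87*5.34^i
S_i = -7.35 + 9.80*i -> [-7.35, 2.45, 12.25, 22.05, 31.85]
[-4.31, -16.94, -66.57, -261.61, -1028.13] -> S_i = -4.31*3.93^i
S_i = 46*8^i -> [46, 368, 2944, 23552, 188416]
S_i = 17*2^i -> [17, 34, 68, 136, 272]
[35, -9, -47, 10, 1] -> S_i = Random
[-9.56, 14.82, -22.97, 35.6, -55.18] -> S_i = -9.56*(-1.55)^i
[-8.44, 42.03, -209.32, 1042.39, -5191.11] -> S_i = -8.44*(-4.98)^i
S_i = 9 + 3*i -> [9, 12, 15, 18, 21]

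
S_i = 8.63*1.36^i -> [8.63, 11.74, 15.96, 21.71, 29.52]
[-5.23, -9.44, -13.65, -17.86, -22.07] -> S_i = -5.23 + -4.21*i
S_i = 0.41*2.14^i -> [0.41, 0.88, 1.88, 4.02, 8.6]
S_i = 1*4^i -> [1, 4, 16, 64, 256]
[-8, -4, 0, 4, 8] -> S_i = -8 + 4*i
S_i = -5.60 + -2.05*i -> [-5.6, -7.65, -9.7, -11.75, -13.8]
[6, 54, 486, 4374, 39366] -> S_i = 6*9^i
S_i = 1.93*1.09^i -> [1.93, 2.1, 2.29, 2.5, 2.72]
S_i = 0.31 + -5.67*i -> [0.31, -5.36, -11.03, -16.7, -22.37]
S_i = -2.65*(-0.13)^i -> [-2.65, 0.34, -0.04, 0.01, -0.0]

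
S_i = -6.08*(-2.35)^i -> [-6.08, 14.29, -33.58, 78.91, -185.43]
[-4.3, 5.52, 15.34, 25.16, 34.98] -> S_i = -4.30 + 9.82*i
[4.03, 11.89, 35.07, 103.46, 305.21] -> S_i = 4.03*2.95^i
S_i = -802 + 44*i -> [-802, -758, -714, -670, -626]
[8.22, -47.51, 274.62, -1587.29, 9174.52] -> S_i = 8.22*(-5.78)^i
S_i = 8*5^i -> [8, 40, 200, 1000, 5000]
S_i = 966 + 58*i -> [966, 1024, 1082, 1140, 1198]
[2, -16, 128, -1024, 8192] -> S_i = 2*-8^i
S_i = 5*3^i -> [5, 15, 45, 135, 405]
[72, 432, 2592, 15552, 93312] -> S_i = 72*6^i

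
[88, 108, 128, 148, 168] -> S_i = 88 + 20*i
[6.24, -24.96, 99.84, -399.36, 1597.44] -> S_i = 6.24*(-4.00)^i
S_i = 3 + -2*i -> [3, 1, -1, -3, -5]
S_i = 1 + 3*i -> [1, 4, 7, 10, 13]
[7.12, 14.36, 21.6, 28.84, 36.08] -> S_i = 7.12 + 7.24*i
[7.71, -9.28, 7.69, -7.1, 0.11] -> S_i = Random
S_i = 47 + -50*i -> [47, -3, -53, -103, -153]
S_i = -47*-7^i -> [-47, 329, -2303, 16121, -112847]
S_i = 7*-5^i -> [7, -35, 175, -875, 4375]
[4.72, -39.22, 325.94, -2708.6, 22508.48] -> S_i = 4.72*(-8.31)^i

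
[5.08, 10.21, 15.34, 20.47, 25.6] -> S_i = 5.08 + 5.13*i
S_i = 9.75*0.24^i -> [9.75, 2.34, 0.56, 0.13, 0.03]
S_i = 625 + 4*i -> [625, 629, 633, 637, 641]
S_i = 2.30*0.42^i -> [2.3, 0.97, 0.41, 0.17, 0.07]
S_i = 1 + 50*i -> [1, 51, 101, 151, 201]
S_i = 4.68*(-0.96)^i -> [4.68, -4.49, 4.31, -4.14, 3.97]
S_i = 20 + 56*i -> [20, 76, 132, 188, 244]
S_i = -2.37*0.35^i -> [-2.37, -0.83, -0.29, -0.1, -0.04]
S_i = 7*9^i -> [7, 63, 567, 5103, 45927]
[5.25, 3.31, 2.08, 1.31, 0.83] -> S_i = 5.25*0.63^i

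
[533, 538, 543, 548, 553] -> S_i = 533 + 5*i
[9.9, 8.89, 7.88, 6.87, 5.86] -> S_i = 9.90 + -1.01*i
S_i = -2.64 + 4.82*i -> [-2.64, 2.18, 7.0, 11.82, 16.64]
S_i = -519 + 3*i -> [-519, -516, -513, -510, -507]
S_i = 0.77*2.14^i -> [0.77, 1.65, 3.53, 7.55, 16.15]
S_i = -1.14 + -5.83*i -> [-1.14, -6.97, -12.8, -18.63, -24.46]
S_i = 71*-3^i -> [71, -213, 639, -1917, 5751]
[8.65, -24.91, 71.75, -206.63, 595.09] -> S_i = 8.65*(-2.88)^i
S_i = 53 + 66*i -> [53, 119, 185, 251, 317]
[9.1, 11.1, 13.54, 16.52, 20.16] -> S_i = 9.10*1.22^i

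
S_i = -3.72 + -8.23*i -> [-3.72, -11.95, -20.18, -28.41, -36.64]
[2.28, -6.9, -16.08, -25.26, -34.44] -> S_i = 2.28 + -9.18*i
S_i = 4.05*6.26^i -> [4.05, 25.35, 158.71, 993.52, 6219.46]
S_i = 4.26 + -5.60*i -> [4.26, -1.34, -6.94, -12.54, -18.14]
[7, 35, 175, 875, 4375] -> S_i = 7*5^i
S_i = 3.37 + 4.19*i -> [3.37, 7.56, 11.75, 15.94, 20.13]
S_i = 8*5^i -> [8, 40, 200, 1000, 5000]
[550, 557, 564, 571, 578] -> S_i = 550 + 7*i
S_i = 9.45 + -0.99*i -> [9.45, 8.46, 7.47, 6.48, 5.49]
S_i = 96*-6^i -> [96, -576, 3456, -20736, 124416]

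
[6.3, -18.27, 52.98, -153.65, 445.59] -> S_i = 6.30*(-2.90)^i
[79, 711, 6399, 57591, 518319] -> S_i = 79*9^i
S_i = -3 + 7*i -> [-3, 4, 11, 18, 25]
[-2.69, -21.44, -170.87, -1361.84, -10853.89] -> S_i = -2.69*7.97^i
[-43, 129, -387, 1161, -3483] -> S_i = -43*-3^i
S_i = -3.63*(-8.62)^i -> [-3.63, 31.29, -269.72, 2325.03, -20041.75]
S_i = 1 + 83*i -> [1, 84, 167, 250, 333]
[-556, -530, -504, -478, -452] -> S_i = -556 + 26*i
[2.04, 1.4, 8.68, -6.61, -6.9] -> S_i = Random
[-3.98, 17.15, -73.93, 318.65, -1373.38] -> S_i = -3.98*(-4.31)^i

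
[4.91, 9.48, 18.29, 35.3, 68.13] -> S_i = 4.91*1.93^i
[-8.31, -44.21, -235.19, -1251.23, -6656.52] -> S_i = -8.31*5.32^i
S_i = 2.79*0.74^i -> [2.79, 2.06, 1.53, 1.13, 0.84]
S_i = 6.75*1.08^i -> [6.75, 7.29, 7.87, 8.5, 9.18]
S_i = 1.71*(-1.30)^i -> [1.71, -2.22, 2.89, -3.76, 4.88]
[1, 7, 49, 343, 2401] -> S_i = 1*7^i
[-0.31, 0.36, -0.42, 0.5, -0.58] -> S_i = -0.31*(-1.17)^i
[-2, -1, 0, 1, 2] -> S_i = -2 + 1*i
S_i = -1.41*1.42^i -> [-1.41, -2.0, -2.84, -4.04, -5.73]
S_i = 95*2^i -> [95, 190, 380, 760, 1520]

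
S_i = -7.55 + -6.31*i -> [-7.55, -13.86, -20.17, -26.48, -32.79]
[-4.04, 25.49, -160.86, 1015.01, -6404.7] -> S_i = -4.04*(-6.31)^i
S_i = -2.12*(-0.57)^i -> [-2.12, 1.21, -0.69, 0.39, -0.22]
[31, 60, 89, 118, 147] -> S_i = 31 + 29*i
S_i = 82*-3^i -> [82, -246, 738, -2214, 6642]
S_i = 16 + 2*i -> [16, 18, 20, 22, 24]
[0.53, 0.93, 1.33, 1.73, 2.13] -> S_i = 0.53 + 0.40*i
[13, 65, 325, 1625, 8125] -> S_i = 13*5^i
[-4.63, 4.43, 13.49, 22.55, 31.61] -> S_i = -4.63 + 9.06*i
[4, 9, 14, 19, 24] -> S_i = 4 + 5*i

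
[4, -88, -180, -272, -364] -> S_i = 4 + -92*i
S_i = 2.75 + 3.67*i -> [2.75, 6.42, 10.09, 13.76, 17.43]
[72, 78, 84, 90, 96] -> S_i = 72 + 6*i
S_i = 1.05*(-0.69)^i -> [1.05, -0.72, 0.5, -0.34, 0.24]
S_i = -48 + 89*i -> [-48, 41, 130, 219, 308]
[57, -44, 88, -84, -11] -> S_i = Random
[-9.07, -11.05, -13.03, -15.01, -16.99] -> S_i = -9.07 + -1.98*i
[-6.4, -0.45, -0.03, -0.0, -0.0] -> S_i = -6.40*0.07^i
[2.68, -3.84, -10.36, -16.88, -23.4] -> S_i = 2.68 + -6.52*i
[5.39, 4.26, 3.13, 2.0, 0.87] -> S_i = 5.39 + -1.13*i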